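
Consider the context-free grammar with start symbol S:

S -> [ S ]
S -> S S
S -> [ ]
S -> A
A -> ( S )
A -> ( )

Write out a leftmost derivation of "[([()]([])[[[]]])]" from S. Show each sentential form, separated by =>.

S => [S] => [A] => [(S)] => [(SS)] => [([S]S)] => [([A]S)] => [([()]S)] => [([()]SS)] => [([()]AS)] => [([()](S)S)] => [([()]([])S)] => [([()]([])[S])] => [([()]([])[[S]])] => [([()]([])[[[]]])]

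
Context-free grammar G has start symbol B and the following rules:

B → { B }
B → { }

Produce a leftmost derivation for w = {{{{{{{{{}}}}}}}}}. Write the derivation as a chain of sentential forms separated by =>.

B => {B} => {{B}} => {{{B}}} => {{{{B}}}} => {{{{{B}}}}} => {{{{{{B}}}}}} => {{{{{{{B}}}}}}} => {{{{{{{{B}}}}}}}} => {{{{{{{{{}}}}}}}}}

B => {B}   [B → { B }]
{B} => {{B}}   [B → { B }]
{{B}} => {{{B}}}   [B → { B }]
{{{B}}} => {{{{B}}}}   [B → { B }]
{{{{B}}}} => {{{{{B}}}}}   [B → { B }]
{{{{{B}}}}} => {{{{{{B}}}}}}   [B → { B }]
{{{{{{B}}}}}} => {{{{{{{B}}}}}}}   [B → { B }]
{{{{{{{B}}}}}}} => {{{{{{{{B}}}}}}}}   [B → { B }]
{{{{{{{{B}}}}}}}} => {{{{{{{{{}}}}}}}}}   [B → { }]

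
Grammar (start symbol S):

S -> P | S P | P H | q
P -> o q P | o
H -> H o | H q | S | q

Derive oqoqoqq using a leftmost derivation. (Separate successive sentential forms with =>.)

S => PH   [S -> P H]
PH => oqPH   [P -> o q P]
oqPH => oqoqPH   [P -> o q P]
oqoqPH => oqoqoH   [P -> o]
oqoqoH => oqoqoHq   [H -> H q]
oqoqoHq => oqoqoqq   [H -> q]

S => PH => oqPH => oqoqPH => oqoqoH => oqoqoHq => oqoqoqq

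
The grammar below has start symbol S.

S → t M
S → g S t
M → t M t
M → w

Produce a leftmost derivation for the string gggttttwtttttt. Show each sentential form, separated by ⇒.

S⇒gSt⇒ggStt⇒gggSttt⇒gggtMttt⇒gggttMtttt⇒gggtttMttttt⇒gggttttMtttttt⇒gggttttwtttttt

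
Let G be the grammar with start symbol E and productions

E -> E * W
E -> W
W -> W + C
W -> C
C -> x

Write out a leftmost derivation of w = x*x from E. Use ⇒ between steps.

E⇒E*W⇒W*W⇒C*W⇒x*W⇒x*C⇒x*x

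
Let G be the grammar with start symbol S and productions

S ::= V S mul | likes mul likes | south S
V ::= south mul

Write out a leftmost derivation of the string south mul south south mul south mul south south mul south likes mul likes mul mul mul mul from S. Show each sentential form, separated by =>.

S => V S mul => south mul S mul => south mul south S mul => south mul south V S mul mul => south mul south south mul S mul mul => south mul south south mul V S mul mul mul => south mul south south mul south mul S mul mul mul => south mul south south mul south mul south S mul mul mul => south mul south south mul south mul south V S mul mul mul mul => south mul south south mul south mul south south mul S mul mul mul mul => south mul south south mul south mul south south mul south S mul mul mul mul => south mul south south mul south mul south south mul south likes mul likes mul mul mul mul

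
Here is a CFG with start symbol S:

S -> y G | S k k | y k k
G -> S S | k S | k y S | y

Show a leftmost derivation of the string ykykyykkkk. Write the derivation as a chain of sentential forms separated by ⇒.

S ⇒ yG ⇒ ykS ⇒ ykSkk ⇒ ykSkkkk ⇒ ykyGkkkk ⇒ ykykSkkkk ⇒ ykykyGkkkk ⇒ ykykyykkkk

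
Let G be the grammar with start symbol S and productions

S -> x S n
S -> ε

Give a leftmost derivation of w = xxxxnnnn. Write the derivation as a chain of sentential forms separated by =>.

S=>xSn=>xxSnn=>xxxSnnn=>xxxxSnnnn=>xxxxnnnn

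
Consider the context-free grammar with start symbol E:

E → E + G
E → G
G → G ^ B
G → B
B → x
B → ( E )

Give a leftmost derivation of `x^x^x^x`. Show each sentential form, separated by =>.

E=>G=>G^B=>G^B^B=>G^B^B^B=>B^B^B^B=>x^B^B^B=>x^x^B^B=>x^x^x^B=>x^x^x^x

E => G   [E → G]
G => G^B   [G → G ^ B]
G^B => G^B^B   [G → G ^ B]
G^B^B => G^B^B^B   [G → G ^ B]
G^B^B^B => B^B^B^B   [G → B]
B^B^B^B => x^B^B^B   [B → x]
x^B^B^B => x^x^B^B   [B → x]
x^x^B^B => x^x^x^B   [B → x]
x^x^x^B => x^x^x^x   [B → x]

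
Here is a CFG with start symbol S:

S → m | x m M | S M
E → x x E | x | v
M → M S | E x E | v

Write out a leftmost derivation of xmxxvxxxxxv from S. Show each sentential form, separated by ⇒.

S ⇒ xmM ⇒ xmExE ⇒ xmxxExE ⇒ xmxxvxE ⇒ xmxxvxxxE ⇒ xmxxvxxxxxE ⇒ xmxxvxxxxxv

S ⇒ xmM   [S → x m M]
xmM ⇒ xmExE   [M → E x E]
xmExE ⇒ xmxxExE   [E → x x E]
xmxxExE ⇒ xmxxvxE   [E → v]
xmxxvxE ⇒ xmxxvxxxE   [E → x x E]
xmxxvxxxE ⇒ xmxxvxxxxxE   [E → x x E]
xmxxvxxxxxE ⇒ xmxxvxxxxxv   [E → v]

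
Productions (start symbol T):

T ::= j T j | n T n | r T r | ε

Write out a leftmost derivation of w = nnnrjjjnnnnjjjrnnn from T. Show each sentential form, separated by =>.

T=>nTn=>nnTnn=>nnnTnnn=>nnnrTrnnn=>nnnrjTjrnnn=>nnnrjjTjjrnnn=>nnnrjjjTjjjrnnn=>nnnrjjjnTnjjjrnnn=>nnnrjjjnnTnnjjjrnnn=>nnnrjjjnnnnjjjrnnn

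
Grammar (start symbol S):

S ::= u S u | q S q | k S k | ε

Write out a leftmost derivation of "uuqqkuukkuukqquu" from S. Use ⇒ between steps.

S⇒uSu⇒uuSuu⇒uuqSquu⇒uuqqSqquu⇒uuqqkSkqquu⇒uuqqkuSukqquu⇒uuqqkuuSuukqquu⇒uuqqkuukSkuukqquu⇒uuqqkuukkuukqquu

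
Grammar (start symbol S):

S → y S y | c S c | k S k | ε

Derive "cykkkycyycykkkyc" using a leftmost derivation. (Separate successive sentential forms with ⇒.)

S⇒cSc⇒cySyc⇒cykSkyc⇒cykkSkkyc⇒cykkkSkkkyc⇒cykkkySykkkyc⇒cykkkycScykkkyc⇒cykkkycySycykkkyc⇒cykkkycyycykkkyc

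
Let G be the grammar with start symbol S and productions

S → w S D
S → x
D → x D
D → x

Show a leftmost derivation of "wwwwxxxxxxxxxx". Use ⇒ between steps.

S ⇒ wSD   [S → w S D]
wSD ⇒ wwSDD   [S → w S D]
wwSDD ⇒ wwwSDDD   [S → w S D]
wwwSDDD ⇒ wwwwSDDDD   [S → w S D]
wwwwSDDDD ⇒ wwwwxDDDD   [S → x]
wwwwxDDDD ⇒ wwwwxxDDDD   [D → x D]
wwwwxxDDDD ⇒ wwwwxxxDDDD   [D → x D]
wwwwxxxDDDD ⇒ wwwwxxxxDDD   [D → x]
wwwwxxxxDDD ⇒ wwwwxxxxxDDD   [D → x D]
wwwwxxxxxDDD ⇒ wwwwxxxxxxDD   [D → x]
wwwwxxxxxxDD ⇒ wwwwxxxxxxxD   [D → x]
wwwwxxxxxxxD ⇒ wwwwxxxxxxxxD   [D → x D]
wwwwxxxxxxxxD ⇒ wwwwxxxxxxxxxD   [D → x D]
wwwwxxxxxxxxxD ⇒ wwwwxxxxxxxxxx   [D → x]

S ⇒ wSD ⇒ wwSDD ⇒ wwwSDDD ⇒ wwwwSDDDD ⇒ wwwwxDDDD ⇒ wwwwxxDDDD ⇒ wwwwxxxDDDD ⇒ wwwwxxxxDDD ⇒ wwwwxxxxxDDD ⇒ wwwwxxxxxxDD ⇒ wwwwxxxxxxxD ⇒ wwwwxxxxxxxxD ⇒ wwwwxxxxxxxxxD ⇒ wwwwxxxxxxxxxx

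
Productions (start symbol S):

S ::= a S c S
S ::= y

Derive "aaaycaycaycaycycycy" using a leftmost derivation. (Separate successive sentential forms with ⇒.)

S ⇒ aScS ⇒ aaScScS ⇒ aaaScScScS ⇒ aaaycScScS ⇒ aaaycaScScScS ⇒ aaaycaycScScS ⇒ aaaycaycaScScScS ⇒ aaaycaycaycScScS ⇒ aaaycaycaycaScScScS ⇒ aaaycaycaycaycScScS ⇒ aaaycaycaycaycycScS ⇒ aaaycaycaycaycycycS ⇒ aaaycaycaycaycycycy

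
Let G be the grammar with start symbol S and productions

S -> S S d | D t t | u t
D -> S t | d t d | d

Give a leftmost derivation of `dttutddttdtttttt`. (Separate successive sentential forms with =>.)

S => Dtt => Sttt => Dttttt => Stttttt => SSdtttttt => SSdSdtttttt => DttSdSdtttttt => dttSdSdtttttt => dttutdSdtttttt => dttutdDttdtttttt => dttutddttdtttttt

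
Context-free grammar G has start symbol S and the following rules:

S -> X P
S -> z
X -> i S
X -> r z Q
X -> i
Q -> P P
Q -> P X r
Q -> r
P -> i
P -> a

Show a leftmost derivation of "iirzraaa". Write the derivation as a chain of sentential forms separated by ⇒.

S ⇒ XP ⇒ iSP ⇒ iXPP ⇒ iiSPP ⇒ iiXPPP ⇒ iirzQPPP ⇒ iirzrPPP ⇒ iirzraPP ⇒ iirzraaP ⇒ iirzraaa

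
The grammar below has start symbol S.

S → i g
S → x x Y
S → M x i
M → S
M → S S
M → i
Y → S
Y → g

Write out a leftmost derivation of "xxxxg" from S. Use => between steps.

S => xxY => xxS => xxxxY => xxxxg

S => xxY   [S → x x Y]
xxY => xxS   [Y → S]
xxS => xxxxY   [S → x x Y]
xxxxY => xxxxg   [Y → g]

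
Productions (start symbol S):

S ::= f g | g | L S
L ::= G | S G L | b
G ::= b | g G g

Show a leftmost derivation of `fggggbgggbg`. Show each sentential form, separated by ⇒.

S ⇒ LS   [S ::= L S]
LS ⇒ SGLS   [L ::= S G L]
SGLS ⇒ fgGLS   [S ::= f g]
fgGLS ⇒ fggGgLS   [G ::= g G g]
fggGgLS ⇒ fgggGggLS   [G ::= g G g]
fgggGggLS ⇒ fggggGgggLS   [G ::= g G g]
fggggGgggLS ⇒ fggggbgggLS   [G ::= b]
fggggbgggLS ⇒ fggggbgggbS   [L ::= b]
fggggbgggbS ⇒ fggggbgggbg   [S ::= g]

S⇒LS⇒SGLS⇒fgGLS⇒fggGgLS⇒fgggGggLS⇒fggggGgggLS⇒fggggbgggLS⇒fggggbgggbS⇒fggggbgggbg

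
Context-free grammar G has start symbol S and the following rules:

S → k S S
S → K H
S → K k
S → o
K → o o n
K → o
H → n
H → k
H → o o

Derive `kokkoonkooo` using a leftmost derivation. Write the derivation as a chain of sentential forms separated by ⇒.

S⇒kSS⇒kKHS⇒koHS⇒kokS⇒kokkSS⇒kokkKkS⇒kokkoonkS⇒kokkoonkKH⇒kokkoonkoH⇒kokkoonkooo

S ⇒ kSS   [S → k S S]
kSS ⇒ kKHS   [S → K H]
kKHS ⇒ koHS   [K → o]
koHS ⇒ kokS   [H → k]
kokS ⇒ kokkSS   [S → k S S]
kokkSS ⇒ kokkKkS   [S → K k]
kokkKkS ⇒ kokkoonkS   [K → o o n]
kokkoonkS ⇒ kokkoonkKH   [S → K H]
kokkoonkKH ⇒ kokkoonkoH   [K → o]
kokkoonkoH ⇒ kokkoonkooo   [H → o o]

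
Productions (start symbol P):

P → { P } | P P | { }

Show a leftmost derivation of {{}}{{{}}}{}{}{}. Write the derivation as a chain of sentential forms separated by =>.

P => PP   [P → P P]
PP => {P}P   [P → { P }]
{P}P => {{}}P   [P → { }]
{{}}P => {{}}PP   [P → P P]
{{}}PP => {{}}PPP   [P → P P]
{{}}PPP => {{}}PPPP   [P → P P]
{{}}PPPP => {{}}{P}PPP   [P → { P }]
{{}}{P}PPP => {{}}{{P}}PPP   [P → { P }]
{{}}{{P}}PPP => {{}}{{{}}}PPP   [P → { }]
{{}}{{{}}}PPP => {{}}{{{}}}{}PP   [P → { }]
{{}}{{{}}}{}PP => {{}}{{{}}}{}{}P   [P → { }]
{{}}{{{}}}{}{}P => {{}}{{{}}}{}{}{}   [P → { }]

P=>PP=>{P}P=>{{}}P=>{{}}PP=>{{}}PPP=>{{}}PPPP=>{{}}{P}PPP=>{{}}{{P}}PPP=>{{}}{{{}}}PPP=>{{}}{{{}}}{}PP=>{{}}{{{}}}{}{}P=>{{}}{{{}}}{}{}{}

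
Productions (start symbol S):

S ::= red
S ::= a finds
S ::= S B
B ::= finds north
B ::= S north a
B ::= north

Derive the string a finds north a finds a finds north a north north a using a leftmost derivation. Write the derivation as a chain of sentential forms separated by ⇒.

S ⇒ S B ⇒ S B B ⇒ a finds B B ⇒ a finds north B ⇒ a finds north S north a ⇒ a finds north S B north a ⇒ a finds north S B B north a ⇒ a finds north a finds B B north a ⇒ a finds north a finds S north a B north a ⇒ a finds north a finds a finds north a B north a ⇒ a finds north a finds a finds north a north north a

S ⇒ S B   [S ::= S B]
S B ⇒ S B B   [S ::= S B]
S B B ⇒ a finds B B   [S ::= a finds]
a finds B B ⇒ a finds north B   [B ::= north]
a finds north B ⇒ a finds north S north a   [B ::= S north a]
a finds north S north a ⇒ a finds north S B north a   [S ::= S B]
a finds north S B north a ⇒ a finds north S B B north a   [S ::= S B]
a finds north S B B north a ⇒ a finds north a finds B B north a   [S ::= a finds]
a finds north a finds B B north a ⇒ a finds north a finds S north a B north a   [B ::= S north a]
a finds north a finds S north a B north a ⇒ a finds north a finds a finds north a B north a   [S ::= a finds]
a finds north a finds a finds north a B north a ⇒ a finds north a finds a finds north a north north a   [B ::= north]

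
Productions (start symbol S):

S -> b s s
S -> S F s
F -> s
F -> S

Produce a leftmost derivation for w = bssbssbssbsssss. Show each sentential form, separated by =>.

S => SFs => bssFs => bssSs => bssSFss => bssbssFss => bssbssSss => bssbssSFsss => bssbssbssFsss => bssbssbssSsss => bssbssbssbsssss

S => SFs   [S -> S F s]
SFs => bssFs   [S -> b s s]
bssFs => bssSs   [F -> S]
bssSs => bssSFss   [S -> S F s]
bssSFss => bssbssFss   [S -> b s s]
bssbssFss => bssbssSss   [F -> S]
bssbssSss => bssbssSFsss   [S -> S F s]
bssbssSFsss => bssbssbssFsss   [S -> b s s]
bssbssbssFsss => bssbssbssSsss   [F -> S]
bssbssbssSsss => bssbssbssbsssss   [S -> b s s]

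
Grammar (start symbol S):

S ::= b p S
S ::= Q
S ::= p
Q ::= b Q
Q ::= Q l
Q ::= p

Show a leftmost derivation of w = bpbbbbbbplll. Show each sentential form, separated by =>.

S=>bpS=>bpQ=>bpQl=>bpbQl=>bpbbQl=>bpbbbQl=>bpbbbbQl=>bpbbbbQll=>bpbbbbbQll=>bpbbbbbbQll=>bpbbbbbbQlll=>bpbbbbbbplll

S => bpS   [S ::= b p S]
bpS => bpQ   [S ::= Q]
bpQ => bpQl   [Q ::= Q l]
bpQl => bpbQl   [Q ::= b Q]
bpbQl => bpbbQl   [Q ::= b Q]
bpbbQl => bpbbbQl   [Q ::= b Q]
bpbbbQl => bpbbbbQl   [Q ::= b Q]
bpbbbbQl => bpbbbbQll   [Q ::= Q l]
bpbbbbQll => bpbbbbbQll   [Q ::= b Q]
bpbbbbbQll => bpbbbbbbQll   [Q ::= b Q]
bpbbbbbbQll => bpbbbbbbQlll   [Q ::= Q l]
bpbbbbbbQlll => bpbbbbbbplll   [Q ::= p]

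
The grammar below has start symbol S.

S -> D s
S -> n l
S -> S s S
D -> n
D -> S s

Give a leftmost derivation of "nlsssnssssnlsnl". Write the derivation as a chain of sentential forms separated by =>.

S => SsS => DssS => SsssS => nlsssS => nlsssSsS => nlsssSsSsS => nlsssDssSsS => nlsssSsssSsS => nlsssDssssSsS => nlsssnssssSsS => nlsssnssssnlsS => nlsssnssssnlsnl

S => SsS   [S -> S s S]
SsS => DssS   [S -> D s]
DssS => SsssS   [D -> S s]
SsssS => nlsssS   [S -> n l]
nlsssS => nlsssSsS   [S -> S s S]
nlsssSsS => nlsssSsSsS   [S -> S s S]
nlsssSsSsS => nlsssDssSsS   [S -> D s]
nlsssDssSsS => nlsssSsssSsS   [D -> S s]
nlsssSsssSsS => nlsssDssssSsS   [S -> D s]
nlsssDssssSsS => nlsssnssssSsS   [D -> n]
nlsssnssssSsS => nlsssnssssnlsS   [S -> n l]
nlsssnssssnlsS => nlsssnssssnlsnl   [S -> n l]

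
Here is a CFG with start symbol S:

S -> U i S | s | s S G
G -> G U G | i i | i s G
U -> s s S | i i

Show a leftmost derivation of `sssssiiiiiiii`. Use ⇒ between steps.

S ⇒ sSG ⇒ ssSGG ⇒ sssSGGG ⇒ ssssSGGGG ⇒ sssssGGGG ⇒ sssssiiGGG ⇒ sssssiiiiGG ⇒ sssssiiiiiiG ⇒ sssssiiiiiiii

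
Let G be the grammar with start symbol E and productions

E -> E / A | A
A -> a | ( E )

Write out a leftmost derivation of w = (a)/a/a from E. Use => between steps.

E => E/A   [E -> E / A]
E/A => E/A/A   [E -> E / A]
E/A/A => A/A/A   [E -> A]
A/A/A => (E)/A/A   [A -> ( E )]
(E)/A/A => (A)/A/A   [E -> A]
(A)/A/A => (a)/A/A   [A -> a]
(a)/A/A => (a)/a/A   [A -> a]
(a)/a/A => (a)/a/a   [A -> a]

E => E/A => E/A/A => A/A/A => (E)/A/A => (A)/A/A => (a)/A/A => (a)/a/A => (a)/a/a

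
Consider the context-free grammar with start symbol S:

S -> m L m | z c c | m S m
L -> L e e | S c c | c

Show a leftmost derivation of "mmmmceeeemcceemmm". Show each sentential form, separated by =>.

S => mSm => mmSmm => mmmLmmm => mmmLeemmm => mmmScceemmm => mmmmLmcceemmm => mmmmLeemcceemmm => mmmmLeeeemcceemmm => mmmmceeeemcceemmm

S => mSm   [S -> m S m]
mSm => mmSmm   [S -> m S m]
mmSmm => mmmLmmm   [S -> m L m]
mmmLmmm => mmmLeemmm   [L -> L e e]
mmmLeemmm => mmmScceemmm   [L -> S c c]
mmmScceemmm => mmmmLmcceemmm   [S -> m L m]
mmmmLmcceemmm => mmmmLeemcceemmm   [L -> L e e]
mmmmLeemcceemmm => mmmmLeeeemcceemmm   [L -> L e e]
mmmmLeeeemcceemmm => mmmmceeeemcceemmm   [L -> c]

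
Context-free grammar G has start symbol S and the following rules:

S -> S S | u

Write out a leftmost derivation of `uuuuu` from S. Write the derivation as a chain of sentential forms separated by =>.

S => SS => uS => uSS => uSSS => uSSSS => uuSSS => uuuSS => uuuuS => uuuuu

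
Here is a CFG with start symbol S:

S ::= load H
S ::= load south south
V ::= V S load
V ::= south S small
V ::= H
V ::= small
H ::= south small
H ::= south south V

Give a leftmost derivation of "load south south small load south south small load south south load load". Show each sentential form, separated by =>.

S => load H   [S ::= load H]
load H => load south south V   [H ::= south south V]
load south south V => load south south V S load   [V ::= V S load]
load south south V S load => load south south small S load   [V ::= small]
load south south small S load => load south south small load H load   [S ::= load H]
load south south small load H load => load south south small load south south V load   [H ::= south south V]
load south south small load south south V load => load south south small load south south V S load load   [V ::= V S load]
load south south small load south south V S load load => load south south small load south south small S load load   [V ::= small]
load south south small load south south small S load load => load south south small load south south small load south south load load   [S ::= load south south]

S => load H => load south south V => load south south V S load => load south south small S load => load south south small load H load => load south south small load south south V load => load south south small load south south V S load load => load south south small load south south small S load load => load south south small load south south small load south south load load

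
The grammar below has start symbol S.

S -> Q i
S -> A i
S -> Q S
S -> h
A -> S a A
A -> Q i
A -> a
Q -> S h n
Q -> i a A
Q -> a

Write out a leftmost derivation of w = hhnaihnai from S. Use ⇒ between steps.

S ⇒ QS   [S -> Q S]
QS ⇒ ShnS   [Q -> S h n]
ShnS ⇒ QShnS   [S -> Q S]
QShnS ⇒ ShnShnS   [Q -> S h n]
ShnShnS ⇒ hhnShnS   [S -> h]
hhnShnS ⇒ hhnQihnS   [S -> Q i]
hhnQihnS ⇒ hhnaihnS   [Q -> a]
hhnaihnS ⇒ hhnaihnQi   [S -> Q i]
hhnaihnQi ⇒ hhnaihnai   [Q -> a]

S⇒QS⇒ShnS⇒QShnS⇒ShnShnS⇒hhnShnS⇒hhnQihnS⇒hhnaihnS⇒hhnaihnQi⇒hhnaihnai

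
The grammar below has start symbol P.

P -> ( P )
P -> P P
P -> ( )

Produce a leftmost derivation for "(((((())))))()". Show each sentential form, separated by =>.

P => PP   [P -> P P]
PP => (P)P   [P -> ( P )]
(P)P => ((P))P   [P -> ( P )]
((P))P => (((P)))P   [P -> ( P )]
(((P)))P => ((((P))))P   [P -> ( P )]
((((P))))P => (((((P)))))P   [P -> ( P )]
(((((P)))))P => (((((())))))P   [P -> ( )]
(((((())))))P => (((((())))))()   [P -> ( )]

P => PP => (P)P => ((P))P => (((P)))P => ((((P))))P => (((((P)))))P => (((((())))))P => (((((())))))()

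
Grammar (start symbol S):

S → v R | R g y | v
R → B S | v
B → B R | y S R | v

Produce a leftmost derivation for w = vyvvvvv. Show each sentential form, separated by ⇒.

S ⇒ vR   [S → v R]
vR ⇒ vBS   [R → B S]
vBS ⇒ vBRS   [B → B R]
vBRS ⇒ vBRRS   [B → B R]
vBRRS ⇒ vySRRRS   [B → y S R]
vySRRRS ⇒ vyvRRRS   [S → v]
vyvRRRS ⇒ vyvvRRS   [R → v]
vyvvRRS ⇒ vyvvvRS   [R → v]
vyvvvRS ⇒ vyvvvvS   [R → v]
vyvvvvS ⇒ vyvvvvv   [S → v]

S⇒vR⇒vBS⇒vBRS⇒vBRRS⇒vySRRRS⇒vyvRRRS⇒vyvvRRS⇒vyvvvRS⇒vyvvvvS⇒vyvvvvv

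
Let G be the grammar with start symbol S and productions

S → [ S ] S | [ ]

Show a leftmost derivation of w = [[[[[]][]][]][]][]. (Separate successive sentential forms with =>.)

S => [S]S   [S → [ S ] S]
[S]S => [[S]S]S   [S → [ S ] S]
[[S]S]S => [[[S]S]S]S   [S → [ S ] S]
[[[S]S]S]S => [[[[S]S]S]S]S   [S → [ S ] S]
[[[[S]S]S]S]S => [[[[[]]S]S]S]S   [S → [ ]]
[[[[[]]S]S]S]S => [[[[[]][]]S]S]S   [S → [ ]]
[[[[[]][]]S]S]S => [[[[[]][]][]]S]S   [S → [ ]]
[[[[[]][]][]]S]S => [[[[[]][]][]][]]S   [S → [ ]]
[[[[[]][]][]][]]S => [[[[[]][]][]][]][]   [S → [ ]]

S=>[S]S=>[[S]S]S=>[[[S]S]S]S=>[[[[S]S]S]S]S=>[[[[[]]S]S]S]S=>[[[[[]][]]S]S]S=>[[[[[]][]][]]S]S=>[[[[[]][]][]][]]S=>[[[[[]][]][]][]][]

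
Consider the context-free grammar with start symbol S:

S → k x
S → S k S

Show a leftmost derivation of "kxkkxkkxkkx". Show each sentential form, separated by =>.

S => SkS   [S → S k S]
SkS => kxkS   [S → k x]
kxkS => kxkSkS   [S → S k S]
kxkSkS => kxkSkSkS   [S → S k S]
kxkSkSkS => kxkkxkSkS   [S → k x]
kxkkxkSkS => kxkkxkkxkS   [S → k x]
kxkkxkkxkS => kxkkxkkxkkx   [S → k x]

S => SkS => kxkS => kxkSkS => kxkSkSkS => kxkkxkSkS => kxkkxkkxkS => kxkkxkkxkkx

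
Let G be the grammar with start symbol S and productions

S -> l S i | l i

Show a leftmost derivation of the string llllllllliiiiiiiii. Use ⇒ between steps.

S⇒lSi⇒llSii⇒lllSiii⇒llllSiiii⇒lllllSiiiii⇒llllllSiiiiii⇒lllllllSiiiiiii⇒llllllllSiiiiiiii⇒llllllllliiiiiiiii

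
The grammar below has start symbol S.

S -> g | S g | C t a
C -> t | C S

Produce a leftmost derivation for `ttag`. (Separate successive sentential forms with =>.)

S => Sg   [S -> S g]
Sg => Ctag   [S -> C t a]
Ctag => ttag   [C -> t]

S => Sg => Ctag => ttag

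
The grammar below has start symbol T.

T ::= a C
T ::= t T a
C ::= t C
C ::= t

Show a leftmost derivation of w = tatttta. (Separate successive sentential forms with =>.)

T => tTa => taCa => tatCa => tattCa => tatttCa => tatttta

T => tTa   [T ::= t T a]
tTa => taCa   [T ::= a C]
taCa => tatCa   [C ::= t C]
tatCa => tattCa   [C ::= t C]
tattCa => tatttCa   [C ::= t C]
tatttCa => tatttta   [C ::= t]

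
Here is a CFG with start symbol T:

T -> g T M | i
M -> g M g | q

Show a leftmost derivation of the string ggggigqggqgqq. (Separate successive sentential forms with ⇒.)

T ⇒ gTM   [T -> g T M]
gTM ⇒ ggTMM   [T -> g T M]
ggTMM ⇒ gggTMMM   [T -> g T M]
gggTMMM ⇒ ggggTMMMM   [T -> g T M]
ggggTMMMM ⇒ ggggiMMMM   [T -> i]
ggggiMMMM ⇒ ggggigMgMMM   [M -> g M g]
ggggigMgMMM ⇒ ggggigqgMMM   [M -> q]
ggggigqgMMM ⇒ ggggigqggMgMM   [M -> g M g]
ggggigqggMgMM ⇒ ggggigqggqgMM   [M -> q]
ggggigqggqgMM ⇒ ggggigqggqgqM   [M -> q]
ggggigqggqgqM ⇒ ggggigqggqgqq   [M -> q]

T ⇒ gTM ⇒ ggTMM ⇒ gggTMMM ⇒ ggggTMMMM ⇒ ggggiMMMM ⇒ ggggigMgMMM ⇒ ggggigqgMMM ⇒ ggggigqggMgMM ⇒ ggggigqggqgMM ⇒ ggggigqggqgqM ⇒ ggggigqggqgqq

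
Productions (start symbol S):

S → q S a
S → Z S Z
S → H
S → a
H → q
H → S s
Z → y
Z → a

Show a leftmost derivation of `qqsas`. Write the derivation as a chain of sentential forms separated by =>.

S => H => Ss => qSas => qHas => qSsas => qHsas => qqsas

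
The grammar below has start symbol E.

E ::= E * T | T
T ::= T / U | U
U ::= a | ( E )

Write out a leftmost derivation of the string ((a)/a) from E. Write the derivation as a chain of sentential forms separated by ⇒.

E ⇒ T   [E ::= T]
T ⇒ U   [T ::= U]
U ⇒ (E)   [U ::= ( E )]
(E) ⇒ (T)   [E ::= T]
(T) ⇒ (T/U)   [T ::= T / U]
(T/U) ⇒ (U/U)   [T ::= U]
(U/U) ⇒ ((E)/U)   [U ::= ( E )]
((E)/U) ⇒ ((T)/U)   [E ::= T]
((T)/U) ⇒ ((U)/U)   [T ::= U]
((U)/U) ⇒ ((a)/U)   [U ::= a]
((a)/U) ⇒ ((a)/a)   [U ::= a]

E ⇒ T ⇒ U ⇒ (E) ⇒ (T) ⇒ (T/U) ⇒ (U/U) ⇒ ((E)/U) ⇒ ((T)/U) ⇒ ((U)/U) ⇒ ((a)/U) ⇒ ((a)/a)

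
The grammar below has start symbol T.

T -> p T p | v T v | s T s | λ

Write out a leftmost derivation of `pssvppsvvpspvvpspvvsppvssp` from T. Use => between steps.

T => pTp   [T -> p T p]
pTp => psTsp   [T -> s T s]
psTsp => pssTssp   [T -> s T s]
pssTssp => pssvTvssp   [T -> v T v]
pssvTvssp => pssvpTpvssp   [T -> p T p]
pssvpTpvssp => pssvppTppvssp   [T -> p T p]
pssvppTppvssp => pssvppsTsppvssp   [T -> s T s]
pssvppsTsppvssp => pssvppsvTvsppvssp   [T -> v T v]
pssvppsvTvsppvssp => pssvppsvvTvvsppvssp   [T -> v T v]
pssvppsvvTvvsppvssp => pssvppsvvpTpvvsppvssp   [T -> p T p]
pssvppsvvpTpvvsppvssp => pssvppsvvpsTspvvsppvssp   [T -> s T s]
pssvppsvvpsTspvvsppvssp => pssvppsvvpspTpspvvsppvssp   [T -> p T p]
pssvppsvvpspTpspvvsppvssp => pssvppsvvpspvTvpspvvsppvssp   [T -> v T v]
pssvppsvvpspvTvpspvvsppvssp => pssvppsvvpspvvpspvvsppvssp   [T -> λ]

T=>pTp=>psTsp=>pssTssp=>pssvTvssp=>pssvpTpvssp=>pssvppTppvssp=>pssvppsTsppvssp=>pssvppsvTvsppvssp=>pssvppsvvTvvsppvssp=>pssvppsvvpTpvvsppvssp=>pssvppsvvpsTspvvsppvssp=>pssvppsvvpspTpspvvsppvssp=>pssvppsvvpspvTvpspvvsppvssp=>pssvppsvvpspvvpspvvsppvssp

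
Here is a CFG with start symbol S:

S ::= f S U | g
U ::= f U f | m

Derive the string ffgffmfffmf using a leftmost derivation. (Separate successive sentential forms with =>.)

S => fSU => ffSUU => ffgUU => ffgfUfU => ffgffUffU => ffgffmffU => ffgffmfffUf => ffgffmfffmf

S => fSU   [S ::= f S U]
fSU => ffSUU   [S ::= f S U]
ffSUU => ffgUU   [S ::= g]
ffgUU => ffgfUfU   [U ::= f U f]
ffgfUfU => ffgffUffU   [U ::= f U f]
ffgffUffU => ffgffmffU   [U ::= m]
ffgffmffU => ffgffmfffUf   [U ::= f U f]
ffgffmfffUf => ffgffmfffmf   [U ::= m]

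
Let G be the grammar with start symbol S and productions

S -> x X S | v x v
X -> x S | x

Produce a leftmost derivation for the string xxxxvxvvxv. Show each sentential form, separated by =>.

S => xXS => xxSS => xxxXSS => xxxxSS => xxxxvxvS => xxxxvxvvxv

S => xXS   [S -> x X S]
xXS => xxSS   [X -> x S]
xxSS => xxxXSS   [S -> x X S]
xxxXSS => xxxxSS   [X -> x]
xxxxSS => xxxxvxvS   [S -> v x v]
xxxxvxvS => xxxxvxvvxv   [S -> v x v]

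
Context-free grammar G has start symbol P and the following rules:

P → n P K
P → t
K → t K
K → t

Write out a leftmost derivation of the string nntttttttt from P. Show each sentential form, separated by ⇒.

P⇒nPK⇒nnPKK⇒nntKK⇒nnttKK⇒nntttKK⇒nnttttKK⇒nntttttKK⇒nnttttttK⇒nntttttttK⇒nntttttttt

P ⇒ nPK   [P → n P K]
nPK ⇒ nnPKK   [P → n P K]
nnPKK ⇒ nntKK   [P → t]
nntKK ⇒ nnttKK   [K → t K]
nnttKK ⇒ nntttKK   [K → t K]
nntttKK ⇒ nnttttKK   [K → t K]
nnttttKK ⇒ nntttttKK   [K → t K]
nntttttKK ⇒ nnttttttK   [K → t]
nnttttttK ⇒ nntttttttK   [K → t K]
nntttttttK ⇒ nntttttttt   [K → t]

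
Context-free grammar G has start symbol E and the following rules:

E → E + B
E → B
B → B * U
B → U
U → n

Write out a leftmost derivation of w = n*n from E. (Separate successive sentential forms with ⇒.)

E⇒B⇒B*U⇒U*U⇒n*U⇒n*n

E ⇒ B   [E → B]
B ⇒ B*U   [B → B * U]
B*U ⇒ U*U   [B → U]
U*U ⇒ n*U   [U → n]
n*U ⇒ n*n   [U → n]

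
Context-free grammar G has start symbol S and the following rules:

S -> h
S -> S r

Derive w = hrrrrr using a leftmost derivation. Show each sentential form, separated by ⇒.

S ⇒ Sr ⇒ Srr ⇒ Srrr ⇒ Srrrr ⇒ Srrrrr ⇒ hrrrrr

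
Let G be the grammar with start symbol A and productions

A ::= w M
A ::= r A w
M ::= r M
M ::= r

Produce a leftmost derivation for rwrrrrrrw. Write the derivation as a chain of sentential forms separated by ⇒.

A ⇒ rAw ⇒ rwMw ⇒ rwrMw ⇒ rwrrMw ⇒ rwrrrMw ⇒ rwrrrrMw ⇒ rwrrrrrMw ⇒ rwrrrrrrw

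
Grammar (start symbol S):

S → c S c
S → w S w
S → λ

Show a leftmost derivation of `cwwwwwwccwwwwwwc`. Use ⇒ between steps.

S ⇒ cSc   [S → c S c]
cSc ⇒ cwSwc   [S → w S w]
cwSwc ⇒ cwwSwwc   [S → w S w]
cwwSwwc ⇒ cwwwSwwwc   [S → w S w]
cwwwSwwwc ⇒ cwwwwSwwwwc   [S → w S w]
cwwwwSwwwwc ⇒ cwwwwwSwwwwwc   [S → w S w]
cwwwwwSwwwwwc ⇒ cwwwwwwSwwwwwwc   [S → w S w]
cwwwwwwSwwwwwwc ⇒ cwwwwwwcScwwwwwwc   [S → c S c]
cwwwwwwcScwwwwwwc ⇒ cwwwwwwccwwwwwwc   [S → λ]

S⇒cSc⇒cwSwc⇒cwwSwwc⇒cwwwSwwwc⇒cwwwwSwwwwc⇒cwwwwwSwwwwwc⇒cwwwwwwSwwwwwwc⇒cwwwwwwcScwwwwwwc⇒cwwwwwwccwwwwwwc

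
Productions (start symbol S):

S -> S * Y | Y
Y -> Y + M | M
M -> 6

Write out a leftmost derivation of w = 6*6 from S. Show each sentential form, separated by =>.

S => S*Y   [S -> S * Y]
S*Y => Y*Y   [S -> Y]
Y*Y => M*Y   [Y -> M]
M*Y => 6*Y   [M -> 6]
6*Y => 6*M   [Y -> M]
6*M => 6*6   [M -> 6]

S => S*Y => Y*Y => M*Y => 6*Y => 6*M => 6*6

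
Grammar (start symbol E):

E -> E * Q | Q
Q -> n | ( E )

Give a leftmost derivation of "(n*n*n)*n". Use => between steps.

E => E*Q => Q*Q => (E)*Q => (E*Q)*Q => (E*Q*Q)*Q => (Q*Q*Q)*Q => (n*Q*Q)*Q => (n*n*Q)*Q => (n*n*n)*Q => (n*n*n)*n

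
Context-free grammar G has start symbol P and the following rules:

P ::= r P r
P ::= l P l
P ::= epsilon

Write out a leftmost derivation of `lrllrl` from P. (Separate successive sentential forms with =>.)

P => lPl   [P ::= l P l]
lPl => lrPrl   [P ::= r P r]
lrPrl => lrlPlrl   [P ::= l P l]
lrlPlrl => lrllrl   [P ::= epsilon]

P => lPl => lrPrl => lrlPlrl => lrllrl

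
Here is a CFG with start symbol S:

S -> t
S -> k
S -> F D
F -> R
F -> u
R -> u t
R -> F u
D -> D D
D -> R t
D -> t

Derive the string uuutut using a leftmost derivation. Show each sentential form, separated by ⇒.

S ⇒ FD ⇒ RD ⇒ FuD ⇒ uuD ⇒ uuRt ⇒ uuFut ⇒ uuRut ⇒ uuutut

S ⇒ FD   [S -> F D]
FD ⇒ RD   [F -> R]
RD ⇒ FuD   [R -> F u]
FuD ⇒ uuD   [F -> u]
uuD ⇒ uuRt   [D -> R t]
uuRt ⇒ uuFut   [R -> F u]
uuFut ⇒ uuRut   [F -> R]
uuRut ⇒ uuutut   [R -> u t]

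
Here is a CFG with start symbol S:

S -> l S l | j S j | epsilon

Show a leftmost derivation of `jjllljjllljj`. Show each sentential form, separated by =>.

S => jSj   [S -> j S j]
jSj => jjSjj   [S -> j S j]
jjSjj => jjlSljj   [S -> l S l]
jjlSljj => jjllSlljj   [S -> l S l]
jjllSlljj => jjlllSllljj   [S -> l S l]
jjlllSllljj => jjllljSjllljj   [S -> j S j]
jjllljSjllljj => jjllljjllljj   [S -> epsilon]

S => jSj => jjSjj => jjlSljj => jjllSlljj => jjlllSllljj => jjllljSjllljj => jjllljjllljj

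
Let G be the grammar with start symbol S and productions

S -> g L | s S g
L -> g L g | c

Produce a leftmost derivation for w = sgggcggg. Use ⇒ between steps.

S ⇒ sSg   [S -> s S g]
sSg ⇒ sgLg   [S -> g L]
sgLg ⇒ sggLgg   [L -> g L g]
sggLgg ⇒ sgggLggg   [L -> g L g]
sgggLggg ⇒ sgggcggg   [L -> c]

S ⇒ sSg ⇒ sgLg ⇒ sggLgg ⇒ sgggLggg ⇒ sgggcggg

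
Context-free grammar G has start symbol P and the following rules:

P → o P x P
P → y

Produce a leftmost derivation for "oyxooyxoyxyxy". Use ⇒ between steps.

P ⇒ oPxP ⇒ oyxP ⇒ oyxoPxP ⇒ oyxooPxPxP ⇒ oyxooyxPxP ⇒ oyxooyxoPxPxP ⇒ oyxooyxoyxPxP ⇒ oyxooyxoyxyxP ⇒ oyxooyxoyxyxy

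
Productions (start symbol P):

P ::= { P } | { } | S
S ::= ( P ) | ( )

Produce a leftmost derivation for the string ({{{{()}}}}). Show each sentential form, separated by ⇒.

P ⇒ S ⇒ (P) ⇒ ({P}) ⇒ ({{P}}) ⇒ ({{{P}}}) ⇒ ({{{{P}}}}) ⇒ ({{{{S}}}}) ⇒ ({{{{()}}}})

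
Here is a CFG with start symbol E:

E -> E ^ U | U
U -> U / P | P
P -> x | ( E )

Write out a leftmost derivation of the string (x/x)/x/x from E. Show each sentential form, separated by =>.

E => U   [E -> U]
U => U/P   [U -> U / P]
U/P => U/P/P   [U -> U / P]
U/P/P => P/P/P   [U -> P]
P/P/P => (E)/P/P   [P -> ( E )]
(E)/P/P => (U)/P/P   [E -> U]
(U)/P/P => (U/P)/P/P   [U -> U / P]
(U/P)/P/P => (P/P)/P/P   [U -> P]
(P/P)/P/P => (x/P)/P/P   [P -> x]
(x/P)/P/P => (x/x)/P/P   [P -> x]
(x/x)/P/P => (x/x)/x/P   [P -> x]
(x/x)/x/P => (x/x)/x/x   [P -> x]

E => U => U/P => U/P/P => P/P/P => (E)/P/P => (U)/P/P => (U/P)/P/P => (P/P)/P/P => (x/P)/P/P => (x/x)/P/P => (x/x)/x/P => (x/x)/x/x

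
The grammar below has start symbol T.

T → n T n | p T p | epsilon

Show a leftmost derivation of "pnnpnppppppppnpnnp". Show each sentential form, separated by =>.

T => pTp   [T → p T p]
pTp => pnTnp   [T → n T n]
pnTnp => pnnTnnp   [T → n T n]
pnnTnnp => pnnpTpnnp   [T → p T p]
pnnpTpnnp => pnnpnTnpnnp   [T → n T n]
pnnpnTnpnnp => pnnpnpTpnpnnp   [T → p T p]
pnnpnpTpnpnnp => pnnpnppTppnpnnp   [T → p T p]
pnnpnppTppnpnnp => pnnpnpppTpppnpnnp   [T → p T p]
pnnpnpppTpppnpnnp => pnnpnppppTppppnpnnp   [T → p T p]
pnnpnppppTppppnpnnp => pnnpnppppppppnpnnp   [T → epsilon]

T => pTp => pnTnp => pnnTnnp => pnnpTpnnp => pnnpnTnpnnp => pnnpnpTpnpnnp => pnnpnppTppnpnnp => pnnpnpppTpppnpnnp => pnnpnppppTppppnpnnp => pnnpnppppppppnpnnp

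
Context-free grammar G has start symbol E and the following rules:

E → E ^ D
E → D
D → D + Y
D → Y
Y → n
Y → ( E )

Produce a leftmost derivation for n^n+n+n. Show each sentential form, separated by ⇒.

E ⇒ E^D   [E → E ^ D]
E^D ⇒ D^D   [E → D]
D^D ⇒ Y^D   [D → Y]
Y^D ⇒ n^D   [Y → n]
n^D ⇒ n^D+Y   [D → D + Y]
n^D+Y ⇒ n^D+Y+Y   [D → D + Y]
n^D+Y+Y ⇒ n^Y+Y+Y   [D → Y]
n^Y+Y+Y ⇒ n^n+Y+Y   [Y → n]
n^n+Y+Y ⇒ n^n+n+Y   [Y → n]
n^n+n+Y ⇒ n^n+n+n   [Y → n]

E ⇒ E^D ⇒ D^D ⇒ Y^D ⇒ n^D ⇒ n^D+Y ⇒ n^D+Y+Y ⇒ n^Y+Y+Y ⇒ n^n+Y+Y ⇒ n^n+n+Y ⇒ n^n+n+n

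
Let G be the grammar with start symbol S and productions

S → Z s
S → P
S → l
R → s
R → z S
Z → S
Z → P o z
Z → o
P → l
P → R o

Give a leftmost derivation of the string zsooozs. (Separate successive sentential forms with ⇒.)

S ⇒ Zs ⇒ Pozs ⇒ Roozs ⇒ zSoozs ⇒ zPoozs ⇒ zRooozs ⇒ zsooozs

S ⇒ Zs   [S → Z s]
Zs ⇒ Pozs   [Z → P o z]
Pozs ⇒ Roozs   [P → R o]
Roozs ⇒ zSoozs   [R → z S]
zSoozs ⇒ zPoozs   [S → P]
zPoozs ⇒ zRooozs   [P → R o]
zRooozs ⇒ zsooozs   [R → s]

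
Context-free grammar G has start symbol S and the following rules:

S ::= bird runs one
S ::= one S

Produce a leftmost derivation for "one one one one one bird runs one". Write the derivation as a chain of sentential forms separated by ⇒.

S ⇒ one S   [S ::= one S]
one S ⇒ one one S   [S ::= one S]
one one S ⇒ one one one S   [S ::= one S]
one one one S ⇒ one one one one S   [S ::= one S]
one one one one S ⇒ one one one one one S   [S ::= one S]
one one one one one S ⇒ one one one one one bird runs one   [S ::= bird runs one]

S ⇒ one S ⇒ one one S ⇒ one one one S ⇒ one one one one S ⇒ one one one one one S ⇒ one one one one one bird runs one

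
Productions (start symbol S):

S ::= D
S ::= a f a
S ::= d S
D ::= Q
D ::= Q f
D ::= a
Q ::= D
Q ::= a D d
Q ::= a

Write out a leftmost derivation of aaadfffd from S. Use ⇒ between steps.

S ⇒ D   [S ::= D]
D ⇒ Q   [D ::= Q]
Q ⇒ aDd   [Q ::= a D d]
aDd ⇒ aQfd   [D ::= Q f]
aQfd ⇒ aDfd   [Q ::= D]
aDfd ⇒ aQffd   [D ::= Q f]
aQffd ⇒ aDffd   [Q ::= D]
aDffd ⇒ aQfffd   [D ::= Q f]
aQfffd ⇒ aaDdfffd   [Q ::= a D d]
aaDdfffd ⇒ aaadfffd   [D ::= a]

S ⇒ D ⇒ Q ⇒ aDd ⇒ aQfd ⇒ aDfd ⇒ aQffd ⇒ aDffd ⇒ aQfffd ⇒ aaDdfffd ⇒ aaadfffd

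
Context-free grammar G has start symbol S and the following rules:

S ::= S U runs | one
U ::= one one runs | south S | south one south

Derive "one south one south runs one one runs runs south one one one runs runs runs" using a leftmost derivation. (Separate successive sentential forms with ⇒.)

S ⇒ S U runs ⇒ S U runs U runs ⇒ S U runs U runs U runs ⇒ one U runs U runs U runs ⇒ one south one south runs U runs U runs ⇒ one south one south runs one one runs runs U runs ⇒ one south one south runs one one runs runs south S runs ⇒ one south one south runs one one runs runs south S U runs runs ⇒ one south one south runs one one runs runs south one U runs runs ⇒ one south one south runs one one runs runs south one one one runs runs runs

S ⇒ S U runs   [S ::= S U runs]
S U runs ⇒ S U runs U runs   [S ::= S U runs]
S U runs U runs ⇒ S U runs U runs U runs   [S ::= S U runs]
S U runs U runs U runs ⇒ one U runs U runs U runs   [S ::= one]
one U runs U runs U runs ⇒ one south one south runs U runs U runs   [U ::= south one south]
one south one south runs U runs U runs ⇒ one south one south runs one one runs runs U runs   [U ::= one one runs]
one south one south runs one one runs runs U runs ⇒ one south one south runs one one runs runs south S runs   [U ::= south S]
one south one south runs one one runs runs south S runs ⇒ one south one south runs one one runs runs south S U runs runs   [S ::= S U runs]
one south one south runs one one runs runs south S U runs runs ⇒ one south one south runs one one runs runs south one U runs runs   [S ::= one]
one south one south runs one one runs runs south one U runs runs ⇒ one south one south runs one one runs runs south one one one runs runs runs   [U ::= one one runs]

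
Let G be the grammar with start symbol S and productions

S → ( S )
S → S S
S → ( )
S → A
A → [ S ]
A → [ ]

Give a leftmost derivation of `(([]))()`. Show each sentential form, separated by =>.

S=>SS=>(S)S=>((S))S=>((A))S=>(([]))S=>(([]))()

S => SS   [S → S S]
SS => (S)S   [S → ( S )]
(S)S => ((S))S   [S → ( S )]
((S))S => ((A))S   [S → A]
((A))S => (([]))S   [A → [ ]]
(([]))S => (([]))()   [S → ( )]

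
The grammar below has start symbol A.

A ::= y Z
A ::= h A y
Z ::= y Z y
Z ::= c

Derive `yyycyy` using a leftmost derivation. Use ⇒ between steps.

A ⇒ yZ ⇒ yyZy ⇒ yyyZyy ⇒ yyycyy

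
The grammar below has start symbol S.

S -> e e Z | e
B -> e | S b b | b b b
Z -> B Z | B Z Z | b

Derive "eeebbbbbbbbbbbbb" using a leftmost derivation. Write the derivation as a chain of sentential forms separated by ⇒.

S ⇒ eeZ ⇒ eeBZ ⇒ eeSbbZ ⇒ eeebbZ ⇒ eeebbBZZ ⇒ eeebbbbbZZ ⇒ eeebbbbbBZZ ⇒ eeebbbbbbbbZZ ⇒ eeebbbbbbbbBZZ ⇒ eeebbbbbbbbbbbZZ ⇒ eeebbbbbbbbbbbbZ ⇒ eeebbbbbbbbbbbbb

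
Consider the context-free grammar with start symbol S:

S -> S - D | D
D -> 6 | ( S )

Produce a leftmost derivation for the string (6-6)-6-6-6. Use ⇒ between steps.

S ⇒ S-D   [S -> S - D]
S-D ⇒ S-D-D   [S -> S - D]
S-D-D ⇒ S-D-D-D   [S -> S - D]
S-D-D-D ⇒ D-D-D-D   [S -> D]
D-D-D-D ⇒ (S)-D-D-D   [D -> ( S )]
(S)-D-D-D ⇒ (S-D)-D-D-D   [S -> S - D]
(S-D)-D-D-D ⇒ (D-D)-D-D-D   [S -> D]
(D-D)-D-D-D ⇒ (6-D)-D-D-D   [D -> 6]
(6-D)-D-D-D ⇒ (6-6)-D-D-D   [D -> 6]
(6-6)-D-D-D ⇒ (6-6)-6-D-D   [D -> 6]
(6-6)-6-D-D ⇒ (6-6)-6-6-D   [D -> 6]
(6-6)-6-6-D ⇒ (6-6)-6-6-6   [D -> 6]

S⇒S-D⇒S-D-D⇒S-D-D-D⇒D-D-D-D⇒(S)-D-D-D⇒(S-D)-D-D-D⇒(D-D)-D-D-D⇒(6-D)-D-D-D⇒(6-6)-D-D-D⇒(6-6)-6-D-D⇒(6-6)-6-6-D⇒(6-6)-6-6-6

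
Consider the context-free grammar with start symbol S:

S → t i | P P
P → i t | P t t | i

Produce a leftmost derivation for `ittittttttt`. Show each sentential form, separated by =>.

S => PP => PttP => ittP => ittPtt => ittPtttt => ittPtttttt => ittittttttt

S => PP   [S → P P]
PP => PttP   [P → P t t]
PttP => ittP   [P → i]
ittP => ittPtt   [P → P t t]
ittPtt => ittPtttt   [P → P t t]
ittPtttt => ittPtttttt   [P → P t t]
ittPtttttt => ittittttttt   [P → i t]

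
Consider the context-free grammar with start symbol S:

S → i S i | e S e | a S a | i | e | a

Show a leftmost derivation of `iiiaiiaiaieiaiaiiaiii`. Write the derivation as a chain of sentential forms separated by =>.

S => iSi => iiSii => iiiSiii => iiiaSaiii => iiiaiSiaiii => iiiaiiSiiaiii => iiiaiiaSaiiaiii => iiiaiiaiSiaiiaiii => iiiaiiaiaSaiaiiaiii => iiiaiiaiaiSiaiaiiaiii => iiiaiiaiaieiaiaiiaiii

S => iSi   [S → i S i]
iSi => iiSii   [S → i S i]
iiSii => iiiSiii   [S → i S i]
iiiSiii => iiiaSaiii   [S → a S a]
iiiaSaiii => iiiaiSiaiii   [S → i S i]
iiiaiSiaiii => iiiaiiSiiaiii   [S → i S i]
iiiaiiSiiaiii => iiiaiiaSaiiaiii   [S → a S a]
iiiaiiaSaiiaiii => iiiaiiaiSiaiiaiii   [S → i S i]
iiiaiiaiSiaiiaiii => iiiaiiaiaSaiaiiaiii   [S → a S a]
iiiaiiaiaSaiaiiaiii => iiiaiiaiaiSiaiaiiaiii   [S → i S i]
iiiaiiaiaiSiaiaiiaiii => iiiaiiaiaieiaiaiiaiii   [S → e]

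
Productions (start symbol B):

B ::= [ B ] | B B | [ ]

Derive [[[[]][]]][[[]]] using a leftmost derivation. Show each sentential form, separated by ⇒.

B ⇒ BB ⇒ [B]B ⇒ [[B]]B ⇒ [[BB]]B ⇒ [[[B]B]]B ⇒ [[[[]]B]]B ⇒ [[[[]][]]]B ⇒ [[[[]][]]][B] ⇒ [[[[]][]]][[B]] ⇒ [[[[]][]]][[[]]]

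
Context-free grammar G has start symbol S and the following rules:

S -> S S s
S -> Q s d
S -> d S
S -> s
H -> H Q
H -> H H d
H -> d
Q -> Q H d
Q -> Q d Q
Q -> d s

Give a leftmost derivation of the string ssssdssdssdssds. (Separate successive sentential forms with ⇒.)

S ⇒ SSs ⇒ SSsSs ⇒ sSsSs ⇒ sSSssSs ⇒ sSSsSssSs ⇒ ssSsSssSs ⇒ ssssSssSs ⇒ ssssQsdssSs ⇒ ssssdssdssSs ⇒ ssssdssdssQsds ⇒ ssssdssdssdssds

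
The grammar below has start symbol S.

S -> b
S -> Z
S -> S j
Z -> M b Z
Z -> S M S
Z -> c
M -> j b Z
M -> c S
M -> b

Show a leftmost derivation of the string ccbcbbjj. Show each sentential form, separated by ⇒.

S ⇒ Sj   [S -> S j]
Sj ⇒ Sjj   [S -> S j]
Sjj ⇒ Zjj   [S -> Z]
Zjj ⇒ SMSjj   [Z -> S M S]
SMSjj ⇒ ZMSjj   [S -> Z]
ZMSjj ⇒ MbZMSjj   [Z -> M b Z]
MbZMSjj ⇒ cSbZMSjj   [M -> c S]
cSbZMSjj ⇒ cZbZMSjj   [S -> Z]
cZbZMSjj ⇒ ccbZMSjj   [Z -> c]
ccbZMSjj ⇒ ccbcMSjj   [Z -> c]
ccbcMSjj ⇒ ccbcbSjj   [M -> b]
ccbcbSjj ⇒ ccbcbbjj   [S -> b]

S ⇒ Sj ⇒ Sjj ⇒ Zjj ⇒ SMSjj ⇒ ZMSjj ⇒ MbZMSjj ⇒ cSbZMSjj ⇒ cZbZMSjj ⇒ ccbZMSjj ⇒ ccbcMSjj ⇒ ccbcbSjj ⇒ ccbcbbjj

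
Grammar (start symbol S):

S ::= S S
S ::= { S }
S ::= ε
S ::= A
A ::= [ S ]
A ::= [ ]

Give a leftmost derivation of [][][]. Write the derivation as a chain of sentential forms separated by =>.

S => SS => AS => []S => []SS => []AS => [][S]S => [][]S => [][]A => [][][]

S => SS   [S ::= S S]
SS => AS   [S ::= A]
AS => []S   [A ::= [ ]]
[]S => []SS   [S ::= S S]
[]SS => []AS   [S ::= A]
[]AS => [][S]S   [A ::= [ S ]]
[][S]S => [][]S   [S ::= ε]
[][]S => [][]A   [S ::= A]
[][]A => [][][]   [A ::= [ ]]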